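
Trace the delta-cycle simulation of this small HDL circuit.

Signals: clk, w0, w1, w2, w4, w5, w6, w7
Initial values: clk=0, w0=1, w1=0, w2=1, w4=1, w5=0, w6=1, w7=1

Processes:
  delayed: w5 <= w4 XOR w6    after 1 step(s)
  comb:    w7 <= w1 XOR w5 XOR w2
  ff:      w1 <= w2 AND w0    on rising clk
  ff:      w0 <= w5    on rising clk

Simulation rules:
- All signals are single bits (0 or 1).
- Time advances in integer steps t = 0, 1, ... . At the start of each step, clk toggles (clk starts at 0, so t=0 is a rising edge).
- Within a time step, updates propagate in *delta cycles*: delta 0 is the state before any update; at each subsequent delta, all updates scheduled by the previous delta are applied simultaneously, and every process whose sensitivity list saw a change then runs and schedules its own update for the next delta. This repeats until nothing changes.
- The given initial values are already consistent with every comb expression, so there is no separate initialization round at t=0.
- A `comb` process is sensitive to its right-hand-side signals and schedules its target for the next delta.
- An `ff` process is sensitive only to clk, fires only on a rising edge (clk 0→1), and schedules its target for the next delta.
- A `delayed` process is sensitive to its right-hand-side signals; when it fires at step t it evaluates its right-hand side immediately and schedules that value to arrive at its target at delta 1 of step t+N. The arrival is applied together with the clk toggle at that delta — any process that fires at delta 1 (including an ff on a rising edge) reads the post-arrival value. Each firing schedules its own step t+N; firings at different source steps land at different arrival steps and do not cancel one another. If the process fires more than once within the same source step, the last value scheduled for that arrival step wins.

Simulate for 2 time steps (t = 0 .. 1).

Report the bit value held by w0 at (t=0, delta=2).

t0.Δ0 w0=1 w7=1 w5=0 w2=1 w1=0 w4=1 w6=1 clk=0
t0.Δ1 w0=1 w7=1 w5=0 w2=1 w1=0 w4=1 w6=1 clk=1
t0.Δ2 w0=0 w7=1 w5=0 w2=1 w1=1 w4=1 w6=1 clk=1
t0.Δ3 w0=0 w7=0 w5=0 w2=1 w1=1 w4=1 w6=1 clk=1
t1.Δ0 w0=0 w7=0 w5=0 w2=1 w1=1 w4=1 w6=1 clk=1
t1.Δ1 w0=0 w7=0 w5=0 w2=1 w1=1 w4=1 w6=1 clk=0

0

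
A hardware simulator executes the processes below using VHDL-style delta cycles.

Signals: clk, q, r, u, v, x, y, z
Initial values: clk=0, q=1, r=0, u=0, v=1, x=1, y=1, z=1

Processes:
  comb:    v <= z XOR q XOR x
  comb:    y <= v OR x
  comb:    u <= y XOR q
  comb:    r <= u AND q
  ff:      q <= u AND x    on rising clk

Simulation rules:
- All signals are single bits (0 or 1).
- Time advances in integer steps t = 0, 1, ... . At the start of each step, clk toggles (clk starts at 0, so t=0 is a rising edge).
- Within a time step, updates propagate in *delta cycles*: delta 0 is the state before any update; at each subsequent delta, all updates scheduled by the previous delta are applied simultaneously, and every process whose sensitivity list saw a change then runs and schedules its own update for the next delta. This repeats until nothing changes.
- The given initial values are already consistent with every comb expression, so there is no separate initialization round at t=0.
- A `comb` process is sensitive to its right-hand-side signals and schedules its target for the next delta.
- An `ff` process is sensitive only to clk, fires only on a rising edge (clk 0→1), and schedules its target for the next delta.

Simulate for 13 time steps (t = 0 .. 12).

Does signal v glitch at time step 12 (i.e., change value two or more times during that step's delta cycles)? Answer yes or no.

[bits: v,y,z,r,x,q,clk,u]
t=0: Δ0=11101100 Δ1=11101110 Δ2=11101010 Δ3=01101011 | 3Δ
t=1: Δ0=01101011 Δ1=01101001 | 1Δ
t=2: Δ0=01101001 Δ1=01101011 Δ2=01101111 Δ3=11111110 Δ4=11101110 | 4Δ
t=3: Δ0=11101110 Δ1=11101100 | 1Δ
t=4: Δ0=11101100 Δ1=11101110 Δ2=11101010 Δ3=01101011 | 3Δ
t=5: Δ0=01101011 Δ1=01101001 | 1Δ
t=6: Δ0=01101001 Δ1=01101011 Δ2=01101111 Δ3=11111110 Δ4=11101110 | 4Δ
t=7: Δ0=11101110 Δ1=11101100 | 1Δ
t=8: Δ0=11101100 Δ1=11101110 Δ2=11101010 Δ3=01101011 | 3Δ
t=9: Δ0=01101011 Δ1=01101001 | 1Δ
t=10: Δ0=01101001 Δ1=01101011 Δ2=01101111 Δ3=11111110 Δ4=11101110 | 4Δ
t=11: Δ0=11101110 Δ1=11101100 | 1Δ
t=12: Δ0=11101100 Δ1=11101110 Δ2=11101010 Δ3=01101011 | 3Δ

no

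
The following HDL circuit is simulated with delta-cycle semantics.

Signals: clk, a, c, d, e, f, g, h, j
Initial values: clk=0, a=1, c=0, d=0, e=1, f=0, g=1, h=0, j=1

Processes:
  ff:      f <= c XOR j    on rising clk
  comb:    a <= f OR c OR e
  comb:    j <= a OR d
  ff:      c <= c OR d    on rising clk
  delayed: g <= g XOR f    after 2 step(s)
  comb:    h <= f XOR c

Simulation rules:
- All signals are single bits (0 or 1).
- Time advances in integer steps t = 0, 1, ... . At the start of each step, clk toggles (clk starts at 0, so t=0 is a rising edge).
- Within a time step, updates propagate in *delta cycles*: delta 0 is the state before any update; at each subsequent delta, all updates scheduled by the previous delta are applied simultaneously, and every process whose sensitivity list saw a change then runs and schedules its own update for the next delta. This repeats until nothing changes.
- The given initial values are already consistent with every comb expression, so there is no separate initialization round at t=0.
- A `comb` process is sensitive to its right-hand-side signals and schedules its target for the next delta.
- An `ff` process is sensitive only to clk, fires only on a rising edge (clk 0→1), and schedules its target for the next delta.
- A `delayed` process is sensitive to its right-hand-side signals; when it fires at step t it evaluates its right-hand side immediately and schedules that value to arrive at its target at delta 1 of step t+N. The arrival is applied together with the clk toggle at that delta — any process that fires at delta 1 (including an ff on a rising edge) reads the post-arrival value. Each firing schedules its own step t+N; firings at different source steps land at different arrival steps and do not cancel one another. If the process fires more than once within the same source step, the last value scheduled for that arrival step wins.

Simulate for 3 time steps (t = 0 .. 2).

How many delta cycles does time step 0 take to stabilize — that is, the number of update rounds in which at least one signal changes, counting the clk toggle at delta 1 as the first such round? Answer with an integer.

t=0 Δ0: d=0 clk=0 g=1 a=1 h=0 j=1 f=0 e=1 c=0
  Δ1: clk:0→1
  Δ2: f:0→1
  Δ3: h:0→1
  (3Δ to stable)
t=1 Δ0: d=0 clk=1 g=1 a=1 h=1 j=1 f=1 e=1 c=0
  Δ1: clk:1→0
  (1Δ to stable)
t=2 Δ0: d=0 clk=0 g=1 a=1 h=1 j=1 f=1 e=1 c=0
  Δ1: clk:0→1, g:1→0
  (1Δ to stable)

3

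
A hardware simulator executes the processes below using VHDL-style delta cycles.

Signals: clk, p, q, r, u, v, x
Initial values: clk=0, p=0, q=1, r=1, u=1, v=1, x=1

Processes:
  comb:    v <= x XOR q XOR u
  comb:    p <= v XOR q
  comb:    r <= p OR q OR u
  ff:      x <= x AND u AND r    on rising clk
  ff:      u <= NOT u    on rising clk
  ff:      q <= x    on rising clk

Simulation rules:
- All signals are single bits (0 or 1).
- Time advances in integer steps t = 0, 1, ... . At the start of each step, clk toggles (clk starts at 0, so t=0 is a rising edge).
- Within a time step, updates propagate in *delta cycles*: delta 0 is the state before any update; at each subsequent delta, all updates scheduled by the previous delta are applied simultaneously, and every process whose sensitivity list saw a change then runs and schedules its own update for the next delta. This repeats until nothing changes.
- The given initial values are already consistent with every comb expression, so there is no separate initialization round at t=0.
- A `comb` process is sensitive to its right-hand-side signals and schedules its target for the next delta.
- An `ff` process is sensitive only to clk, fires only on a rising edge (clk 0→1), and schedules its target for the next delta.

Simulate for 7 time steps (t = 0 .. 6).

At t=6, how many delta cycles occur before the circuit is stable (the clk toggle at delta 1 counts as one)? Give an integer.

t0.Δ0 clk=0 q=1 p=0 v=1 r=1 u=1 x=1
t0.Δ1 clk=1 q=1 p=0 v=1 r=1 u=1 x=1
t0.Δ2 clk=1 q=1 p=0 v=1 r=1 u=0 x=1
t0.Δ3 clk=1 q=1 p=0 v=0 r=1 u=0 x=1
t0.Δ4 clk=1 q=1 p=1 v=0 r=1 u=0 x=1
t1.Δ0 clk=1 q=1 p=1 v=0 r=1 u=0 x=1
t1.Δ1 clk=0 q=1 p=1 v=0 r=1 u=0 x=1
t2.Δ0 clk=0 q=1 p=1 v=0 r=1 u=0 x=1
t2.Δ1 clk=1 q=1 p=1 v=0 r=1 u=0 x=1
t2.Δ2 clk=1 q=1 p=1 v=0 r=1 u=1 x=0
t3.Δ0 clk=1 q=1 p=1 v=0 r=1 u=1 x=0
t3.Δ1 clk=0 q=1 p=1 v=0 r=1 u=1 x=0
t4.Δ0 clk=0 q=1 p=1 v=0 r=1 u=1 x=0
t4.Δ1 clk=1 q=1 p=1 v=0 r=1 u=1 x=0
t4.Δ2 clk=1 q=0 p=1 v=0 r=1 u=0 x=0
t4.Δ3 clk=1 q=0 p=0 v=0 r=1 u=0 x=0
t4.Δ4 clk=1 q=0 p=0 v=0 r=0 u=0 x=0
t5.Δ0 clk=1 q=0 p=0 v=0 r=0 u=0 x=0
t5.Δ1 clk=0 q=0 p=0 v=0 r=0 u=0 x=0
t6.Δ0 clk=0 q=0 p=0 v=0 r=0 u=0 x=0
t6.Δ1 clk=1 q=0 p=0 v=0 r=0 u=0 x=0
t6.Δ2 clk=1 q=0 p=0 v=0 r=0 u=1 x=0
t6.Δ3 clk=1 q=0 p=0 v=1 r=1 u=1 x=0
t6.Δ4 clk=1 q=0 p=1 v=1 r=1 u=1 x=0

4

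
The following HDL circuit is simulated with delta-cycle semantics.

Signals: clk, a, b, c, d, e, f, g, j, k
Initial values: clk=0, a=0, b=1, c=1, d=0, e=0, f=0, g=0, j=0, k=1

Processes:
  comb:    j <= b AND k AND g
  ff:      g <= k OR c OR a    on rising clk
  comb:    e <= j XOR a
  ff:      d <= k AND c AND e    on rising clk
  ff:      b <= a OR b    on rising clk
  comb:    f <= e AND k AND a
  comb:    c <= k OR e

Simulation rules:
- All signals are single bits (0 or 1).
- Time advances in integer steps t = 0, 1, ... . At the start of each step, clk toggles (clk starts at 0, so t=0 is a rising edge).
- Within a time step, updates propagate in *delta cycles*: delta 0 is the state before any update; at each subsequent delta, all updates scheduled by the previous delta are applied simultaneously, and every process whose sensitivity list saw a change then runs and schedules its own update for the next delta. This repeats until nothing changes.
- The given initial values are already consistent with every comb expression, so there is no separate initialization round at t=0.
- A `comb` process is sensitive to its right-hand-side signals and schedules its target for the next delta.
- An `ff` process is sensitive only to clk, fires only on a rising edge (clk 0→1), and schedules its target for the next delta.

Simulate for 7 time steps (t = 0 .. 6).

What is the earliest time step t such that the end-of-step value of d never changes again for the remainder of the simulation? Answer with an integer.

[bits: b,c,k,clk,g,a,f,d,j,e]
t=0: Δ0=1110000000 Δ1=1111000000 Δ2=1111100000 Δ3=1111100010 Δ4=1111100011 | 4Δ
t=1: Δ0=1111100011 Δ1=1110100011 | 1Δ
t=2: Δ0=1110100011 Δ1=1111100011 Δ2=1111100111 | 2Δ
t=3: Δ0=1111100111 Δ1=1110100111 | 1Δ
t=4: Δ0=1110100111 Δ1=1111100111 | 1Δ
t=5: Δ0=1111100111 Δ1=1110100111 | 1Δ
t=6: Δ0=1110100111 Δ1=1111100111 | 1Δ

2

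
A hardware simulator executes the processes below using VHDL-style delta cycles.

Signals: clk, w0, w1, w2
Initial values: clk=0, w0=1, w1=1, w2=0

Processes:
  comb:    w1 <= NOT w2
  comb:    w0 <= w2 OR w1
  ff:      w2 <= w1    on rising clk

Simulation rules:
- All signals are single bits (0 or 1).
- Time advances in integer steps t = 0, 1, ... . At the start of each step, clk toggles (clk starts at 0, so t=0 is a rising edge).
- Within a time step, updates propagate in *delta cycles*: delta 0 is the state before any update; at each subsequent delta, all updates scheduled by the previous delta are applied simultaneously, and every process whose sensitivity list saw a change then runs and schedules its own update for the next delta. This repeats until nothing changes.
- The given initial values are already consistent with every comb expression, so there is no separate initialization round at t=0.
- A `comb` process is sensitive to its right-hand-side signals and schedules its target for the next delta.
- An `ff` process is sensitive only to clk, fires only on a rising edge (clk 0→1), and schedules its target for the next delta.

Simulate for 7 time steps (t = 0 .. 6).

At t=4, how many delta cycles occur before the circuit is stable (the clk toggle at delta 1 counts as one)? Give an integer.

[bits: clk,w0,w2,w1]
t=0: Δ0=0101 Δ1=1101 Δ2=1111 Δ3=1110 | 3Δ
t=1: Δ0=1110 Δ1=0110 | 1Δ
t=2: Δ0=0110 Δ1=1110 Δ2=1100 Δ3=1001 Δ4=1101 | 4Δ
t=3: Δ0=1101 Δ1=0101 | 1Δ
t=4: Δ0=0101 Δ1=1101 Δ2=1111 Δ3=1110 | 3Δ
t=5: Δ0=1110 Δ1=0110 | 1Δ
t=6: Δ0=0110 Δ1=1110 Δ2=1100 Δ3=1001 Δ4=1101 | 4Δ

3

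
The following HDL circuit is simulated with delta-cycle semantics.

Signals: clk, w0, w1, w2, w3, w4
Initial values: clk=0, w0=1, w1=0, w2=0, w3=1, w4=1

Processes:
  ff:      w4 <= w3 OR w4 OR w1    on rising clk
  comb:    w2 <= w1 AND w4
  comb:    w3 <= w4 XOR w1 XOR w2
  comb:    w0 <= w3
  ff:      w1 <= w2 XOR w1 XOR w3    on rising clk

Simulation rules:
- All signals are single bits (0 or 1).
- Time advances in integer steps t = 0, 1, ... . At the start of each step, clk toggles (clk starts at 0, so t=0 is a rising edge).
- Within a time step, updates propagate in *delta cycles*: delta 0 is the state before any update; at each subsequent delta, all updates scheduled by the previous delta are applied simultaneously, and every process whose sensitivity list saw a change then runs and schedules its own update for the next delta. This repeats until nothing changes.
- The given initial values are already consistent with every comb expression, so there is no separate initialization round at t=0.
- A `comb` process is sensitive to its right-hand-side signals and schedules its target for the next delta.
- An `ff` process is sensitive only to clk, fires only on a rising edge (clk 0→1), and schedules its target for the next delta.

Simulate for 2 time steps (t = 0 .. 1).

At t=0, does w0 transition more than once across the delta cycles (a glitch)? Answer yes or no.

yes

t0.Δ0 w3=1 w2=0 w4=1 w0=1 clk=0 w1=0
t0.Δ1 w3=1 w2=0 w4=1 w0=1 clk=1 w1=0
t0.Δ2 w3=1 w2=0 w4=1 w0=1 clk=1 w1=1
t0.Δ3 w3=0 w2=1 w4=1 w0=1 clk=1 w1=1
t0.Δ4 w3=1 w2=1 w4=1 w0=0 clk=1 w1=1
t0.Δ5 w3=1 w2=1 w4=1 w0=1 clk=1 w1=1
t1.Δ0 w3=1 w2=1 w4=1 w0=1 clk=1 w1=1
t1.Δ1 w3=1 w2=1 w4=1 w0=1 clk=0 w1=1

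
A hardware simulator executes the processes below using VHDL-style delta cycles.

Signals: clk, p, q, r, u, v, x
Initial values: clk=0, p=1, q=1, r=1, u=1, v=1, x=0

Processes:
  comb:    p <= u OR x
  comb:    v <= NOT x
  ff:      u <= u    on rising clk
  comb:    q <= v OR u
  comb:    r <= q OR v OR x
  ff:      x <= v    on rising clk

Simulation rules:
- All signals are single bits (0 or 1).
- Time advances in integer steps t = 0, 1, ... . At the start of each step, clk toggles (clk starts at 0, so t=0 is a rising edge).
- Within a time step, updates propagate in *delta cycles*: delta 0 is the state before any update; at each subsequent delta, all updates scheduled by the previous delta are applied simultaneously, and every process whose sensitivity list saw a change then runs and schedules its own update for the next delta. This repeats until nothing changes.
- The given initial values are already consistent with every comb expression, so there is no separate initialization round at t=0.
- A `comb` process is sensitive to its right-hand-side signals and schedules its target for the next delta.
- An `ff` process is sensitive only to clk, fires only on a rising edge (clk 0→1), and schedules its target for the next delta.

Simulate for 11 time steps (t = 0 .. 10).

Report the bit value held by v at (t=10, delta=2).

t=0 Δ0: p=1 v=1 u=1 q=1 x=0 r=1 clk=0
  Δ1: clk:0→1
  Δ2: x:0→1
  Δ3: v:1→0
  (3Δ to stable)
t=1 Δ0: p=1 v=0 u=1 q=1 x=1 r=1 clk=1
  Δ1: clk:1→0
  (1Δ to stable)
t=2 Δ0: p=1 v=0 u=1 q=1 x=1 r=1 clk=0
  Δ1: clk:0→1
  Δ2: x:1→0
  Δ3: v:0→1
  (3Δ to stable)
t=3 Δ0: p=1 v=1 u=1 q=1 x=0 r=1 clk=1
  Δ1: clk:1→0
  (1Δ to stable)
t=4 Δ0: p=1 v=1 u=1 q=1 x=0 r=1 clk=0
  Δ1: clk:0→1
  Δ2: x:0→1
  Δ3: v:1→0
  (3Δ to stable)
t=5 Δ0: p=1 v=0 u=1 q=1 x=1 r=1 clk=1
  Δ1: clk:1→0
  (1Δ to stable)
t=6 Δ0: p=1 v=0 u=1 q=1 x=1 r=1 clk=0
  Δ1: clk:0→1
  Δ2: x:1→0
  Δ3: v:0→1
  (3Δ to stable)
t=7 Δ0: p=1 v=1 u=1 q=1 x=0 r=1 clk=1
  Δ1: clk:1→0
  (1Δ to stable)
t=8 Δ0: p=1 v=1 u=1 q=1 x=0 r=1 clk=0
  Δ1: clk:0→1
  Δ2: x:0→1
  Δ3: v:1→0
  (3Δ to stable)
t=9 Δ0: p=1 v=0 u=1 q=1 x=1 r=1 clk=1
  Δ1: clk:1→0
  (1Δ to stable)
t=10 Δ0: p=1 v=0 u=1 q=1 x=1 r=1 clk=0
  Δ1: clk:0→1
  Δ2: x:1→0
  Δ3: v:0→1
  (3Δ to stable)

0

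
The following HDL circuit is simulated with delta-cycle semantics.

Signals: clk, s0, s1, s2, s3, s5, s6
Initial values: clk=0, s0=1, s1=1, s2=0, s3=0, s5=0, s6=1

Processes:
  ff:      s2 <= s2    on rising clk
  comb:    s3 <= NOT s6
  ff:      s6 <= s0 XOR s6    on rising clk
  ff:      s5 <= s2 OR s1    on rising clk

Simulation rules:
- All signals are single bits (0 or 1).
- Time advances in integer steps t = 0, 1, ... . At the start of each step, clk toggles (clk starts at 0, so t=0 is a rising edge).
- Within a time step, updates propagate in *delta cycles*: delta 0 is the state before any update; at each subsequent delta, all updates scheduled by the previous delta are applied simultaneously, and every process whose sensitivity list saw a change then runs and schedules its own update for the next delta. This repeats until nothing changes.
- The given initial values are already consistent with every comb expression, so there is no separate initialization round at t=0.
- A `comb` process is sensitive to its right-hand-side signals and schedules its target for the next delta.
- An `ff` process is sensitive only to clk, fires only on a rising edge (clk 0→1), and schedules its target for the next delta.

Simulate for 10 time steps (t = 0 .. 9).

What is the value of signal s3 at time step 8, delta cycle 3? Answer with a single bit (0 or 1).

1

[bits: clk,s5,s1,s0,s3,s2,s6]
t=0: Δ0=0011001 Δ1=1011001 Δ2=1111000 Δ3=1111100 | 3Δ
t=1: Δ0=1111100 Δ1=0111100 | 1Δ
t=2: Δ0=0111100 Δ1=1111100 Δ2=1111101 Δ3=1111001 | 3Δ
t=3: Δ0=1111001 Δ1=0111001 | 1Δ
t=4: Δ0=0111001 Δ1=1111001 Δ2=1111000 Δ3=1111100 | 3Δ
t=5: Δ0=1111100 Δ1=0111100 | 1Δ
t=6: Δ0=0111100 Δ1=1111100 Δ2=1111101 Δ3=1111001 | 3Δ
t=7: Δ0=1111001 Δ1=0111001 | 1Δ
t=8: Δ0=0111001 Δ1=1111001 Δ2=1111000 Δ3=1111100 | 3Δ
t=9: Δ0=1111100 Δ1=0111100 | 1Δ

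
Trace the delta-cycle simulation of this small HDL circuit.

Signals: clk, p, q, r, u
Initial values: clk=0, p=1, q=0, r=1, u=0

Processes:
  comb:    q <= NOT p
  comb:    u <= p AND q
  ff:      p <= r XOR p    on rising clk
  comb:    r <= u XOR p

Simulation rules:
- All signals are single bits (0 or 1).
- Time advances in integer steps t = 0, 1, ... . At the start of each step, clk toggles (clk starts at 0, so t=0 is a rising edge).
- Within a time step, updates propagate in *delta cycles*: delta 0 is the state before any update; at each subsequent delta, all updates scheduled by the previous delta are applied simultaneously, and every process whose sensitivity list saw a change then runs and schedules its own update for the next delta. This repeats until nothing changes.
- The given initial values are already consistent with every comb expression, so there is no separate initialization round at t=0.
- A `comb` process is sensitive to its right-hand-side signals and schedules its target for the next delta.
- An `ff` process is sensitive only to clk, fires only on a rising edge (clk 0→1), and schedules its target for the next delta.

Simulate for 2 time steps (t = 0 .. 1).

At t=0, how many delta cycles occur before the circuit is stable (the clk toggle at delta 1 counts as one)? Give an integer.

t=0 Δ0: q=0 p=1 r=1 u=0 clk=0
  Δ1: clk:0→1
  Δ2: p:1→0
  Δ3: q:0→1, r:1→0
  (3Δ to stable)
t=1 Δ0: q=1 p=0 r=0 u=0 clk=1
  Δ1: clk:1→0
  (1Δ to stable)

3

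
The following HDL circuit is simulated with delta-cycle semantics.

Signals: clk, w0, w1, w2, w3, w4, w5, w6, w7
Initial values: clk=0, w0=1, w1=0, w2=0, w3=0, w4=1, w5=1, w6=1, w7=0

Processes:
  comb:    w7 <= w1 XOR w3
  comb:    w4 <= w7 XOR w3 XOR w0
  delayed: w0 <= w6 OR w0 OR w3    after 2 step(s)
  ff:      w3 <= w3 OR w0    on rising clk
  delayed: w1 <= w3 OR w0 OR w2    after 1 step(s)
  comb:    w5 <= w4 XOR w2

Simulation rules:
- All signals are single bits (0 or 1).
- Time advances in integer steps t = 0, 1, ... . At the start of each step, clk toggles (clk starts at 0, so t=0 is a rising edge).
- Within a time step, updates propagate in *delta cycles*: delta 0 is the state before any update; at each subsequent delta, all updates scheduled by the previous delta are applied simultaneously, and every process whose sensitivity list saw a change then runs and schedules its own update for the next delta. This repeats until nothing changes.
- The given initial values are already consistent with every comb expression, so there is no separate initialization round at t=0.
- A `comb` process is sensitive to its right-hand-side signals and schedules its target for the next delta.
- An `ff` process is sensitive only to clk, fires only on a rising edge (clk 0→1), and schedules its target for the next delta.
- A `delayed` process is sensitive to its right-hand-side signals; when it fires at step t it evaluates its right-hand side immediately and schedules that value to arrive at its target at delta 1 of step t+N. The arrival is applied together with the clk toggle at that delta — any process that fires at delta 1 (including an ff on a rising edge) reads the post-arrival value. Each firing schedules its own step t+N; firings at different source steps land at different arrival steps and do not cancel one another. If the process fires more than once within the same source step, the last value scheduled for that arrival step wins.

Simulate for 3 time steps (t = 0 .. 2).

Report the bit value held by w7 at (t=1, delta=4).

0

t=0 Δ0: w4=1 w3=0 w5=1 w6=1 w7=0 w2=0 w1=0 clk=0 w0=1
  Δ1: clk:0→1
  Δ2: w3:0→1
  Δ3: w4:1→0, w7:0→1
  Δ4: w4:0→1, w5:1→0
  Δ5: w5:0→1
  (5Δ to stable)
t=1 Δ0: w4=1 w3=1 w5=1 w6=1 w7=1 w2=0 w1=0 clk=1 w0=1
  Δ1: w1:0→1, clk:1→0
  Δ2: w7:1→0
  Δ3: w4:1→0
  Δ4: w5:1→0
  (4Δ to stable)
t=2 Δ0: w4=0 w3=1 w5=0 w6=1 w7=0 w2=0 w1=1 clk=0 w0=1
  Δ1: clk:0→1
  (1Δ to stable)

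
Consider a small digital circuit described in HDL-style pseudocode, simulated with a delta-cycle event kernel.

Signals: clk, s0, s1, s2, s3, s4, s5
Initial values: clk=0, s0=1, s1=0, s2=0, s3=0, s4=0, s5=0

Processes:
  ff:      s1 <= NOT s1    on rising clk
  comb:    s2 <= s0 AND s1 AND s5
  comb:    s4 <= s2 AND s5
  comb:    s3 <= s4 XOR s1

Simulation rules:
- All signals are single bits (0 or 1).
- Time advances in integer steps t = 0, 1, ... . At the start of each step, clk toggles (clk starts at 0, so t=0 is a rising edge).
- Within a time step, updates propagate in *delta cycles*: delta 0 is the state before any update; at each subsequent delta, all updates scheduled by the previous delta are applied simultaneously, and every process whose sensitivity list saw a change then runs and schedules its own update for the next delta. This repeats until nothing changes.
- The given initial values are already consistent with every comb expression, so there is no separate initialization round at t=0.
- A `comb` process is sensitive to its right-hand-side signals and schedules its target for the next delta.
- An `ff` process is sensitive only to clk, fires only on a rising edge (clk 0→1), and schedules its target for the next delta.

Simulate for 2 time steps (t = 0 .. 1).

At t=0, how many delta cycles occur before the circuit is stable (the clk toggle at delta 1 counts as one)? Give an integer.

t=0 Δ0: s0=1 clk=0 s2=0 s1=0 s3=0 s4=0 s5=0
  Δ1: clk:0→1
  Δ2: s1:0→1
  Δ3: s3:0→1
  (3Δ to stable)
t=1 Δ0: s0=1 clk=1 s2=0 s1=1 s3=1 s4=0 s5=0
  Δ1: clk:1→0
  (1Δ to stable)

3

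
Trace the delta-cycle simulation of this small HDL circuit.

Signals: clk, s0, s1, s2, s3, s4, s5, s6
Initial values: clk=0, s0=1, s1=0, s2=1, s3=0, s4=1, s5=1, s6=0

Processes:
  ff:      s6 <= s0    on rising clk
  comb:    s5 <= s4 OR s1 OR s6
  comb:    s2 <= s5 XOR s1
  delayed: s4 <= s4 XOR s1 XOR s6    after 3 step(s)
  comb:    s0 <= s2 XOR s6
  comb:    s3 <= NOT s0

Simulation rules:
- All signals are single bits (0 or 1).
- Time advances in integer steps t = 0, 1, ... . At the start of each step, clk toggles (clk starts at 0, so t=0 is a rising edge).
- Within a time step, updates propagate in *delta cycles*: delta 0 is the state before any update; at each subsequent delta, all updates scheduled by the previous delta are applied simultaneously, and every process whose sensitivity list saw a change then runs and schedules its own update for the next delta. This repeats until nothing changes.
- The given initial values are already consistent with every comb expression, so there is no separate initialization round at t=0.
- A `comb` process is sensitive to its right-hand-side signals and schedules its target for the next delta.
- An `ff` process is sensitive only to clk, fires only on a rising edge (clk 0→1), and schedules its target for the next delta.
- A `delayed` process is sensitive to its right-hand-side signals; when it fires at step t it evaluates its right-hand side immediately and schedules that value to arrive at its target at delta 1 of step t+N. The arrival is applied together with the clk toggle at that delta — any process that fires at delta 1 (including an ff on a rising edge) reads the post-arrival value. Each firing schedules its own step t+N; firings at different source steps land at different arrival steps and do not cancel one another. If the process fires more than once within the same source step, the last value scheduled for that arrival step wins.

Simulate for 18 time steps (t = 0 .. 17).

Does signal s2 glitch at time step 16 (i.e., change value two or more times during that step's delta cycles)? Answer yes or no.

[bits: s1,s4,s5,s0,clk,s6,s2,s3]
t=0: Δ0=01110010 Δ1=01111010 Δ2=01111110 Δ3=01101110 Δ4=01101111 | 4Δ
t=1: Δ0=01101111 Δ1=01100111 | 1Δ
t=2: Δ0=01100111 Δ1=01101111 Δ2=01101011 Δ3=01111011 Δ4=01111010 | 4Δ
t=3: Δ0=01111010 Δ1=00110010 Δ2=00010010 Δ3=00010000 Δ4=00000000 Δ5=00000001 | 5Δ
t=4: Δ0=00000001 Δ1=00001001 | 1Δ
t=5: Δ0=00001001 Δ1=01000001 Δ2=01100001 Δ3=01100011 Δ4=01110011 Δ5=01110010 | 5Δ
t=6: Δ0=01110010 Δ1=00111010 Δ2=00011110 Δ3=00101100 Δ4=00111111 Δ5=00101110 Δ6=00101111 | 6Δ
t=7: Δ0=00101111 Δ1=00100111 | 1Δ
t=8: Δ0=00100111 Δ1=01101111 Δ2=01101011 Δ3=01111011 Δ4=01111010 | 4Δ
t=9: Δ0=01111010 Δ1=01110010 | 1Δ
t=10: Δ0=01110010 Δ1=01111010 Δ2=01111110 Δ3=01101110 Δ4=01101111 | 4Δ
t=11: Δ0=01101111 Δ1=01100111 | 1Δ
t=12: Δ0=01100111 Δ1=01101111 Δ2=01101011 Δ3=01111011 Δ4=01111010 | 4Δ
t=13: Δ0=01111010 Δ1=00110010 Δ2=00010010 Δ3=00010000 Δ4=00000000 Δ5=00000001 | 5Δ
t=14: Δ0=00000001 Δ1=00001001 | 1Δ
t=15: Δ0=00001001 Δ1=01000001 Δ2=01100001 Δ3=01100011 Δ4=01110011 Δ5=01110010 | 5Δ
t=16: Δ0=01110010 Δ1=00111010 Δ2=00011110 Δ3=00101100 Δ4=00111111 Δ5=00101110 Δ6=00101111 | 6Δ
t=17: Δ0=00101111 Δ1=00100111 | 1Δ

yes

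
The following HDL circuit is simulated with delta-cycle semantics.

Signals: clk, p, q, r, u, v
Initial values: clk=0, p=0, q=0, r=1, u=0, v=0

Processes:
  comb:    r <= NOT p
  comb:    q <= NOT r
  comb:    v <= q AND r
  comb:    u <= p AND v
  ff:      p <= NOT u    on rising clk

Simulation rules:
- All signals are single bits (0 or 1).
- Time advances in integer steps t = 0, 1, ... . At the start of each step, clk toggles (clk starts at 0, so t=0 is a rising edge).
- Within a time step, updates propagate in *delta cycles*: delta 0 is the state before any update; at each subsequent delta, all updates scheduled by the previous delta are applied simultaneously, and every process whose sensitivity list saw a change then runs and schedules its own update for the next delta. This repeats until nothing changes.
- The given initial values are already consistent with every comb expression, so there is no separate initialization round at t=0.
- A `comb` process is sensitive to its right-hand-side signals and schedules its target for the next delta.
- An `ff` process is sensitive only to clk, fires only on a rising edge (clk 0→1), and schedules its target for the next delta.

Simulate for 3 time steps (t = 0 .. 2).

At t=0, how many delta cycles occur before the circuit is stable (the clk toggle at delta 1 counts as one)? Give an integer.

t=0 Δ0: v=0 clk=0 r=1 p=0 q=0 u=0
  Δ1: clk:0→1
  Δ2: p:0→1
  Δ3: r:1→0
  Δ4: q:0→1
  (4Δ to stable)
t=1 Δ0: v=0 clk=1 r=0 p=1 q=1 u=0
  Δ1: clk:1→0
  (1Δ to stable)
t=2 Δ0: v=0 clk=0 r=0 p=1 q=1 u=0
  Δ1: clk:0→1
  (1Δ to stable)

4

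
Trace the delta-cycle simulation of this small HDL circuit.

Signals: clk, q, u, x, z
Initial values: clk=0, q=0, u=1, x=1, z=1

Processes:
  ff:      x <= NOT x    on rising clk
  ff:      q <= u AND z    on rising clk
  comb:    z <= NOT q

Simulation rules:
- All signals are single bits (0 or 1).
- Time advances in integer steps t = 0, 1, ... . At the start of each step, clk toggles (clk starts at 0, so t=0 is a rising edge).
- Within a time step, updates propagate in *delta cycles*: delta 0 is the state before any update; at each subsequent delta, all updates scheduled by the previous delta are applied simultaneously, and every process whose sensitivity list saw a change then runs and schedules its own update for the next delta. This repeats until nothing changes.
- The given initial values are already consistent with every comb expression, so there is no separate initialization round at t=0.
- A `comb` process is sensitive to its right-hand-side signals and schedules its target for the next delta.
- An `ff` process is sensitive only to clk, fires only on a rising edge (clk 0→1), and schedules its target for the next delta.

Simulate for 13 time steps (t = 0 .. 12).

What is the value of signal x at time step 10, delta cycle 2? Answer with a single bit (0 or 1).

[bits: x,z,clk,u,q]
t=0: Δ0=11010 Δ1=11110 Δ2=01111 Δ3=00111 | 3Δ
t=1: Δ0=00111 Δ1=00011 | 1Δ
t=2: Δ0=00011 Δ1=00111 Δ2=10110 Δ3=11110 | 3Δ
t=3: Δ0=11110 Δ1=11010 | 1Δ
t=4: Δ0=11010 Δ1=11110 Δ2=01111 Δ3=00111 | 3Δ
t=5: Δ0=00111 Δ1=00011 | 1Δ
t=6: Δ0=00011 Δ1=00111 Δ2=10110 Δ3=11110 | 3Δ
t=7: Δ0=11110 Δ1=11010 | 1Δ
t=8: Δ0=11010 Δ1=11110 Δ2=01111 Δ3=00111 | 3Δ
t=9: Δ0=00111 Δ1=00011 | 1Δ
t=10: Δ0=00011 Δ1=00111 Δ2=10110 Δ3=11110 | 3Δ
t=11: Δ0=11110 Δ1=11010 | 1Δ
t=12: Δ0=11010 Δ1=11110 Δ2=01111 Δ3=00111 | 3Δ

1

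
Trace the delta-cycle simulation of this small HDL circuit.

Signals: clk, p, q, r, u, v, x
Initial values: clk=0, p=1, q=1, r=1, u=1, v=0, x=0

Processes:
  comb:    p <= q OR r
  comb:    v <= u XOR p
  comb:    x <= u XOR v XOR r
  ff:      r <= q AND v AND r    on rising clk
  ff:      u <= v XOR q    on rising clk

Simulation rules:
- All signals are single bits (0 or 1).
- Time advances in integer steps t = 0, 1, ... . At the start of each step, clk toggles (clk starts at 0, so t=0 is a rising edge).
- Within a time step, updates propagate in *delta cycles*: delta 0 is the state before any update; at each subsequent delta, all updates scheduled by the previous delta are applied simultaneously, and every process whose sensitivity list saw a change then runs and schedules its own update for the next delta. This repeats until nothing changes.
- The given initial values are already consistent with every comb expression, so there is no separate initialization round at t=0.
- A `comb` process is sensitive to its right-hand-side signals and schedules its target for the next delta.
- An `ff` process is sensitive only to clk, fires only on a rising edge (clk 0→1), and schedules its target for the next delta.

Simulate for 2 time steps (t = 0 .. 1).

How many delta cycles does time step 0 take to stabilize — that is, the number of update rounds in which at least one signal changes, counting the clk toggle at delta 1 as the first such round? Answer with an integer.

3

[bits: v,r,clk,p,q,u,x]
t=0: Δ0=0101110 Δ1=0111110 Δ2=0011110 Δ3=0011111 | 3Δ
t=1: Δ0=0011111 Δ1=0001111 | 1Δ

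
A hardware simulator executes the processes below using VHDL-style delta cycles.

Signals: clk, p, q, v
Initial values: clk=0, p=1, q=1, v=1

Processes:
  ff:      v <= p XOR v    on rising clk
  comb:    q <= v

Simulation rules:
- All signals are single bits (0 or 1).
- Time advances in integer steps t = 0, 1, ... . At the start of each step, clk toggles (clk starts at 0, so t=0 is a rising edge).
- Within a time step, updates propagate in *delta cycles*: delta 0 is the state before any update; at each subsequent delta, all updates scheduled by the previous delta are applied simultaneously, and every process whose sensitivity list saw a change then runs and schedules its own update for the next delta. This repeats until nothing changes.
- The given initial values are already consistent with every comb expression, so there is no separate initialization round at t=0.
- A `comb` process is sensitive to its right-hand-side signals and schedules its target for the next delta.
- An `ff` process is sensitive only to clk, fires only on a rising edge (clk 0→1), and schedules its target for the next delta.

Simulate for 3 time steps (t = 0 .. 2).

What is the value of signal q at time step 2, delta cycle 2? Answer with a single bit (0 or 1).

t=0 Δ0: v=1 q=1 clk=0 p=1
  Δ1: clk:0→1
  Δ2: v:1→0
  Δ3: q:1→0
  (3Δ to stable)
t=1 Δ0: v=0 q=0 clk=1 p=1
  Δ1: clk:1→0
  (1Δ to stable)
t=2 Δ0: v=0 q=0 clk=0 p=1
  Δ1: clk:0→1
  Δ2: v:0→1
  Δ3: q:0→1
  (3Δ to stable)

0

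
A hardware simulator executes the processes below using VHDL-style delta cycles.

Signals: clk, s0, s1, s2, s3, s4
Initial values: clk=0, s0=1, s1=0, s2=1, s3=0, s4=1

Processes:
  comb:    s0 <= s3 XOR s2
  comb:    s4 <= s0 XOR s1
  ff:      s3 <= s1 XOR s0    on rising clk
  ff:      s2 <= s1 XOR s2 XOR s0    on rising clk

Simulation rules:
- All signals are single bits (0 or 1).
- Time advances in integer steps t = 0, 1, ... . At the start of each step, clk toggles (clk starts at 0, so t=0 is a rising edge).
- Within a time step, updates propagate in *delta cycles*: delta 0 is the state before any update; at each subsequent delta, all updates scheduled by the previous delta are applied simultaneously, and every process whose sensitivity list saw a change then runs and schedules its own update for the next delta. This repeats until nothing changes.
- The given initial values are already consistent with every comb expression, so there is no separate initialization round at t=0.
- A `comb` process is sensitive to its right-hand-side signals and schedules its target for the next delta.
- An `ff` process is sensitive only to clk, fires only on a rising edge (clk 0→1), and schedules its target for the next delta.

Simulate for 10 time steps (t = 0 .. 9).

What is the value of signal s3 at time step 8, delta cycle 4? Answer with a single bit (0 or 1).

t=0 Δ0: s1=0 s3=0 clk=0 s2=1 s4=1 s0=1
  Δ1: clk:0→1
  Δ2: s3:0→1, s2:1→0
  (2Δ to stable)
t=1 Δ0: s1=0 s3=1 clk=1 s2=0 s4=1 s0=1
  Δ1: clk:1→0
  (1Δ to stable)
t=2 Δ0: s1=0 s3=1 clk=0 s2=0 s4=1 s0=1
  Δ1: clk:0→1
  Δ2: s2:0→1
  Δ3: s0:1→0
  Δ4: s4:1→0
  (4Δ to stable)
t=3 Δ0: s1=0 s3=1 clk=1 s2=1 s4=0 s0=0
  Δ1: clk:1→0
  (1Δ to stable)
t=4 Δ0: s1=0 s3=1 clk=0 s2=1 s4=0 s0=0
  Δ1: clk:0→1
  Δ2: s3:1→0
  Δ3: s0:0→1
  Δ4: s4:0→1
  (4Δ to stable)
t=5 Δ0: s1=0 s3=0 clk=1 s2=1 s4=1 s0=1
  Δ1: clk:1→0
  (1Δ to stable)
t=6 Δ0: s1=0 s3=0 clk=0 s2=1 s4=1 s0=1
  Δ1: clk:0→1
  Δ2: s3:0→1, s2:1→0
  (2Δ to stable)
t=7 Δ0: s1=0 s3=1 clk=1 s2=0 s4=1 s0=1
  Δ1: clk:1→0
  (1Δ to stable)
t=8 Δ0: s1=0 s3=1 clk=0 s2=0 s4=1 s0=1
  Δ1: clk:0→1
  Δ2: s2:0→1
  Δ3: s0:1→0
  Δ4: s4:1→0
  (4Δ to stable)
t=9 Δ0: s1=0 s3=1 clk=1 s2=1 s4=0 s0=0
  Δ1: clk:1→0
  (1Δ to stable)

1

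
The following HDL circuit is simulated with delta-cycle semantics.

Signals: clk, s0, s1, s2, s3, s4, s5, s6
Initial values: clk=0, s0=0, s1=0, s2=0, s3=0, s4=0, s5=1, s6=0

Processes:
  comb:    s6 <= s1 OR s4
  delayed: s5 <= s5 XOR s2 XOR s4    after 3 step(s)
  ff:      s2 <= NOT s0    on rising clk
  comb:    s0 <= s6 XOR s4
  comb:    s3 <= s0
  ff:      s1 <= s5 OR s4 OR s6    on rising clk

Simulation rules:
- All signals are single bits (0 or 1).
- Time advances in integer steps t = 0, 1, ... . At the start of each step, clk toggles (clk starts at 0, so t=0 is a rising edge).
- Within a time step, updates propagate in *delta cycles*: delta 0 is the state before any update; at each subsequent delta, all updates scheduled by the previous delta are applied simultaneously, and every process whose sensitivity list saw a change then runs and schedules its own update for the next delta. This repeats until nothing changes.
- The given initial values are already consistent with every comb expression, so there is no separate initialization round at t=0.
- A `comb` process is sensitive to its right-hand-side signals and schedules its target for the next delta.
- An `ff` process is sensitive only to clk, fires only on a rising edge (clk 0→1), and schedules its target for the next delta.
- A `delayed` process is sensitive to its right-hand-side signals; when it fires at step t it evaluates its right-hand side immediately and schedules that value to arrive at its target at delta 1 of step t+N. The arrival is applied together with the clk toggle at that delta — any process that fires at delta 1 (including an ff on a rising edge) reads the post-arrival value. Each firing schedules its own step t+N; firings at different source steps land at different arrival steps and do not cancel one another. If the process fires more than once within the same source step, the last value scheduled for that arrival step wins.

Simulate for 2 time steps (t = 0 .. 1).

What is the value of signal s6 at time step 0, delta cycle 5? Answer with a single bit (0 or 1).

t0.Δ0 s5=1 clk=0 s6=0 s1=0 s2=0 s0=0 s3=0 s4=0
t0.Δ1 s5=1 clk=1 s6=0 s1=0 s2=0 s0=0 s3=0 s4=0
t0.Δ2 s5=1 clk=1 s6=0 s1=1 s2=1 s0=0 s3=0 s4=0
t0.Δ3 s5=1 clk=1 s6=1 s1=1 s2=1 s0=0 s3=0 s4=0
t0.Δ4 s5=1 clk=1 s6=1 s1=1 s2=1 s0=1 s3=0 s4=0
t0.Δ5 s5=1 clk=1 s6=1 s1=1 s2=1 s0=1 s3=1 s4=0
t1.Δ0 s5=1 clk=1 s6=1 s1=1 s2=1 s0=1 s3=1 s4=0
t1.Δ1 s5=1 clk=0 s6=1 s1=1 s2=1 s0=1 s3=1 s4=0

1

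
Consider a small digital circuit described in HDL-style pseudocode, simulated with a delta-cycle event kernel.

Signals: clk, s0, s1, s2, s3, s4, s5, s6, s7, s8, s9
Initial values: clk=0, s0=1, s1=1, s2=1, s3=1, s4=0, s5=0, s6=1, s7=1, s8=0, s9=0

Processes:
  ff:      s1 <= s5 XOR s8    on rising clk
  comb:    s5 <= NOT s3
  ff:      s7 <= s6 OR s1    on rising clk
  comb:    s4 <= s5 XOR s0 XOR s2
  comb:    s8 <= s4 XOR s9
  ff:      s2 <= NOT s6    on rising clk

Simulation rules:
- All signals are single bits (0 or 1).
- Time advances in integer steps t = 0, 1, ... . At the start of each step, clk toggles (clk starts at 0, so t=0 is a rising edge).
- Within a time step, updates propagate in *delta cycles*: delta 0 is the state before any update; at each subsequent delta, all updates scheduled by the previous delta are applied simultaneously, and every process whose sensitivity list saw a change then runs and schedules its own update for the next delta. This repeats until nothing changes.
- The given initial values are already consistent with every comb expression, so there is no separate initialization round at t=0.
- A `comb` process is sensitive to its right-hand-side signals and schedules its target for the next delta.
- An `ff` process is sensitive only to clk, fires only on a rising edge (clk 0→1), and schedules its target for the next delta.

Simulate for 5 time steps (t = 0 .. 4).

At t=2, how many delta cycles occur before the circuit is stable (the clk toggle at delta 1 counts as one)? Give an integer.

[bits: s5,s7,s8,s0,s6,s4,s1,s2,s3,clk,s9]
t=0: Δ0=01011011100 Δ1=01011011110 Δ2=01011000110 Δ3=01011100110 Δ4=01111100110 | 4Δ
t=1: Δ0=01111100110 Δ1=01111100100 | 1Δ
t=2: Δ0=01111100100 Δ1=01111100110 Δ2=01111110110 | 2Δ
t=3: Δ0=01111110110 Δ1=01111110100 | 1Δ
t=4: Δ0=01111110100 Δ1=01111110110 | 1Δ

2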